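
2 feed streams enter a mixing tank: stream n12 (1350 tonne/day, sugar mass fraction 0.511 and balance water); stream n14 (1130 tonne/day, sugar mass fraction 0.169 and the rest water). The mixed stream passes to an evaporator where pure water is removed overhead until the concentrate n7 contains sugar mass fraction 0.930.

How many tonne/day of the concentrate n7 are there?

947.1 tonne/day

sugar entering = 1350×0.511 + 1130×0.169 = 880.82 tonne/day.
All sugar reports to n7, so n7 = 880.82/0.930 = 947.12 tonne/day.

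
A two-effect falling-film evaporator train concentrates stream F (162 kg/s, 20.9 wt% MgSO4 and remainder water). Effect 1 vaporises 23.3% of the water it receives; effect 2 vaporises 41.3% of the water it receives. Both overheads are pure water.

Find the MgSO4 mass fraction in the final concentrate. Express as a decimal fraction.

water in feed = 162×0.791 = 128.14 kg/s.
After stage 1: water left = (1−0.233)×128.14 = 98.285; stream total = 132.14 kg/s.
After stage 2: water left = (1−0.413)×98.285 = 57.693; final concentrate = 91.551 kg/s.
MgSO4 fraction = 33.858/91.551 = 0.3698.

0.3698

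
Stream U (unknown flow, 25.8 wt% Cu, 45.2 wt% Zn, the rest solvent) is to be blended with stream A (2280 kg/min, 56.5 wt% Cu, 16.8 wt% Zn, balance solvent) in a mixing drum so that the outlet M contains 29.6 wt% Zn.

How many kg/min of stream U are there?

1871 kg/min

Let U be the unknown flow. Total out = 2280 + U.
Zn balance: 383.04 + 0.452·U = 0.296·(2280 + U)
(0.452 − 0.296)·U = 0.296×2280 − 383.04 = 291.84
U = 291.84 / 0.156 = 1870.8 kg/min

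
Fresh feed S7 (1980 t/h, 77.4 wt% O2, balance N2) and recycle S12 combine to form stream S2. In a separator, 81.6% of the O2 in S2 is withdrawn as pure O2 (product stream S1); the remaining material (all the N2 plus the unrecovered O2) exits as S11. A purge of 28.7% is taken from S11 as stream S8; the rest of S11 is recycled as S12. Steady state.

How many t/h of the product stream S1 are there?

O2 in S2: m_A = 1980×0.774 + (1−0.287)·(1−0.816)·m_A, so m_A = 1532.5/0.8688 = 1763.9 t/h.
Product S1 = 0.816×1763.9 = 1439.4 t/h.

1439 t/h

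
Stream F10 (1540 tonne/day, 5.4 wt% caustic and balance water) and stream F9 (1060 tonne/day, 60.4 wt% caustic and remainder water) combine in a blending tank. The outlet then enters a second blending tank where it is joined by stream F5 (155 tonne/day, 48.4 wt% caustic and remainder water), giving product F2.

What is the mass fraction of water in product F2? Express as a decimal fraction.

0.7102

Overall, product flow = 2755 tonne/day.
water in = 1540×0.946 + 1060×0.396 + 155×0.516 = 1956.6 tonne/day.
water fraction in F2 = 0.7102.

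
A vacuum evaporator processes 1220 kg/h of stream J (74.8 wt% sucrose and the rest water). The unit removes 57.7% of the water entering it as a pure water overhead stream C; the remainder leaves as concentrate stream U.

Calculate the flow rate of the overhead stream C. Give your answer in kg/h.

177.4 kg/h

water entering = 1220×0.252 = 307.44 kg/h; overhead removed = 0.577×307.44 = 177.39 kg/h.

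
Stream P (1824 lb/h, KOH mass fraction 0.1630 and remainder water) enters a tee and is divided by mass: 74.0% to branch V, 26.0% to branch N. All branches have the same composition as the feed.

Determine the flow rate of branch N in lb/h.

Branch N flow = 0.260×1824 = 474.24 lb/h.

474.2 lb/h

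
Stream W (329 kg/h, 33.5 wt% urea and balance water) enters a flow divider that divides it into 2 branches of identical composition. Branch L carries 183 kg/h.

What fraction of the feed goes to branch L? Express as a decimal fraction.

0.556

Fraction to L = 183/329 = 0.5562.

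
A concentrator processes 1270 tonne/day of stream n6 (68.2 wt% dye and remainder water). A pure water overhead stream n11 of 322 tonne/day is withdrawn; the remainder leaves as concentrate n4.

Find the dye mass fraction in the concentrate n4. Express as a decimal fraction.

dye is not removed: 1270×0.682 = 866.14 tonne/day of dye enters n4.
Concentrate = 1270 − 322 = 948 tonne/day.
Mass fraction = 866.14/948 = 0.914.

0.914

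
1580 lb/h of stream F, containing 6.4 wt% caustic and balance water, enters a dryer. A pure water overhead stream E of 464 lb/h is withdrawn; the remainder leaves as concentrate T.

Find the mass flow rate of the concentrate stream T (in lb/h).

Concentrate = 1580 − 464 = 1116 lb/h.

1116 lb/h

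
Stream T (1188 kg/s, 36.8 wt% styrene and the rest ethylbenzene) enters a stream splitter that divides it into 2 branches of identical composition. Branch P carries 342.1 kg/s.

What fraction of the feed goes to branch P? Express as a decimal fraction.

Fraction to P = 342.1/1188 = 0.2880.

0.288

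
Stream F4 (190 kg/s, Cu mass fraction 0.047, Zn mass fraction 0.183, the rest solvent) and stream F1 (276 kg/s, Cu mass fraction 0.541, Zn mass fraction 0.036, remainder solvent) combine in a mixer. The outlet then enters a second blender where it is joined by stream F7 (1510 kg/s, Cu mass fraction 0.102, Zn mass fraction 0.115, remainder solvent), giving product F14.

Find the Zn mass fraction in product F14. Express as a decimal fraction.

Overall, product flow = 1976 kg/s.
Zn in = 190×0.183 + 276×0.036 + 1510×0.115 = 218.36 kg/s.
Zn fraction in F14 = 0.111.

0.111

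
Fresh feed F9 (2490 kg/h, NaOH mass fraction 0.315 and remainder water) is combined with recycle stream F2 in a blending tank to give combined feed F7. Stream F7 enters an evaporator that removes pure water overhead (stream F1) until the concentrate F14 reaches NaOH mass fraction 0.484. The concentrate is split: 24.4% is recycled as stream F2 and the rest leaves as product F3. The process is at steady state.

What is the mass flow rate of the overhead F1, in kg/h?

869.4 kg/h

Overall NaOH balance (none leaves overhead): NaOH in fresh feed = NaOH in product, i.e. 2490×0.315 = (1−0.244)·F14·0.484.
F14 = 784.35/(0.484×0.756) = 2143.6 kg/h.
Recycle F2 = 0.244×2143.6 = 523.04 kg/h.
Combined feed F7 = 2490 + 523.04 = 3013 kg/h.
Overhead F1 = F7 − F14 = 3013 − 2143.6 = 869.44 kg/h.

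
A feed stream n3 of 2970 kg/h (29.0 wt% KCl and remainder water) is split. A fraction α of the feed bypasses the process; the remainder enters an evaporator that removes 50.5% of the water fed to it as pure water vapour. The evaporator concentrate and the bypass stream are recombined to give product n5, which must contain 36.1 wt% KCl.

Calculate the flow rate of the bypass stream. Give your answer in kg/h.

1341 kg/h

All 2970×0.290 = 861.3 kg/h of KCl reaches n5, so n5 = 861.3/0.361 = 2385.9 kg/h and vapour = 584.13 kg/h.
The evaporator receives (1−α)·2970 of feed at 0.710 water and removes 0.505 of that water:
0.505×0.710×(1−α)×2970 = 584.13
(1−α) = 584.13/1064.9 = 0.5485;  α = 0.4515.
Bypass flow = 0.4515×2970 = 1340.9 kg/h.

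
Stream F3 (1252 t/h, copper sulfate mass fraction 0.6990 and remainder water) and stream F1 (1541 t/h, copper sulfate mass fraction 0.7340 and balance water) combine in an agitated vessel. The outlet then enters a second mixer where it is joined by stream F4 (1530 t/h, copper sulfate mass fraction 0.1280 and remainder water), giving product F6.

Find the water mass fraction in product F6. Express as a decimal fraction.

0.4906

Overall, product flow = 4323 t/h.
water in = 1252×0.301 + 1541×0.266 + 1530×0.872 = 2120.9 t/h.
water fraction in F6 = 0.4906.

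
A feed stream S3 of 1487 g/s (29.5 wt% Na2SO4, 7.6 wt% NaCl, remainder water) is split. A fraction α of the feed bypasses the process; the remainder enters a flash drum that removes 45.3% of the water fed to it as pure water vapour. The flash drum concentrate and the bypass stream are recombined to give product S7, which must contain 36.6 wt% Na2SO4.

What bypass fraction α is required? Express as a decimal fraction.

All 1487×0.295 = 438.66 g/s of Na2SO4 reaches S7, so S7 = 438.66/0.366 = 1198.5 g/s and vapour = 288.46 g/s.
The evaporator receives (1−α)·1487 of feed at 0.629 water and removes 0.453 of that water:
0.453×0.629×(1−α)×1487 = 288.46
(1−α) = 288.46/423.7 = 0.6808;  α = 0.3192.

0.319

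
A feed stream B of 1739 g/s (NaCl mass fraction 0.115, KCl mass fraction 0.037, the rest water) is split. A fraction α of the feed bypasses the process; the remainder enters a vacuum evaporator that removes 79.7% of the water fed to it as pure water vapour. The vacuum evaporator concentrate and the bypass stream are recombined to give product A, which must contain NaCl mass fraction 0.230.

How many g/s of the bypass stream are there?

452.5 g/s

All 1739×0.115 = 199.99 g/s of NaCl reaches A, so A = 199.99/0.230 = 869.5 g/s and vapour = 869.5 g/s.
The evaporator receives (1−α)·1739 of feed at 0.848 water and removes 0.797 of that water:
0.797×0.848×(1−α)×1739 = 869.5
(1−α) = 869.5/1175.3 = 0.7398;  α = 0.2602.
Bypass flow = 0.2602×1739 = 452.48 g/s.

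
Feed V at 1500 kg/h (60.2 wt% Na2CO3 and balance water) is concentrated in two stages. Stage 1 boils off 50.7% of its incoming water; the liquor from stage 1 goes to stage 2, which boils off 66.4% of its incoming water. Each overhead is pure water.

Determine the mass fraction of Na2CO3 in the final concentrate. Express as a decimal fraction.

water in feed = 1500×0.398 = 597 kg/h.
After stage 1: water left = (1−0.507)×597 = 294.32; stream total = 1197.3 kg/h.
After stage 2: water left = (1−0.664)×294.32 = 98.892; final concentrate = 1001.9 kg/h.
Na2CO3 fraction = 903/1001.9 = 0.901.

0.901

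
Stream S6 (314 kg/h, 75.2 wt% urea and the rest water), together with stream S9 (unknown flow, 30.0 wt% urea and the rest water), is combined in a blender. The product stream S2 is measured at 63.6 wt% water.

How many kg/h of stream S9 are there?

1904 kg/h

Let S9 be the unknown flow. Total out = 314 + S9.
water balance: 77.872 + 0.700·S9 = 0.636·(314 + S9)
(0.700 − 0.636)·S9 = 0.636×314 − 77.872 = 121.83
S9 = 121.83 / 0.064 = 1903.6 kg/h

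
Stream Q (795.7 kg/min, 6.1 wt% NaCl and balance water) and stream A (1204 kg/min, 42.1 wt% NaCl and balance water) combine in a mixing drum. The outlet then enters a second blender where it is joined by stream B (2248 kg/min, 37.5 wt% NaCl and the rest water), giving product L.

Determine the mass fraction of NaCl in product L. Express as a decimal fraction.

Overall, product flow = 4247.7 kg/min.
NaCl in = 795.7×0.061 + 1204×0.421 + 2248×0.375 = 1398.4 kg/min.
NaCl fraction in L = 0.3292.

0.3292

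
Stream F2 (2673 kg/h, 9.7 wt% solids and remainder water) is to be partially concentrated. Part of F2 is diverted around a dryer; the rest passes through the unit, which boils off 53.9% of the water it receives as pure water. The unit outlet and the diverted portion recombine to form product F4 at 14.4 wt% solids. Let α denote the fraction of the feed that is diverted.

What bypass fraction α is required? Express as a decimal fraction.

All 2673×0.097 = 259.28 kg/h of solids reaches F4, so F4 = 259.28/0.144 = 1800.6 kg/h and vapour = 872.44 kg/h.
The evaporator receives (1−α)·2673 of feed at 0.903 water and removes 0.539 of that water:
0.539×0.903×(1−α)×2673 = 872.44
(1−α) = 872.44/1301 = 0.6706;  α = 0.3294.

0.329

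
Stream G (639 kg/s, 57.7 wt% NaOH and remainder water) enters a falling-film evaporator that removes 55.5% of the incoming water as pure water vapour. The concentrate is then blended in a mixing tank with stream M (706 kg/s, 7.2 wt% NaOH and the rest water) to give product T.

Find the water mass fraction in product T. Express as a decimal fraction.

Vapour removed = 0.555×0.423×639 = 150.01 kg/s; concentrate = 488.99 kg/s.
water reaching the mixer = 120.28 (from concentrate) + 706×0.928 = 775.45 kg/s.
Product flow = 488.99 + 706 = 1195 kg/s; water fraction = 0.649.

0.649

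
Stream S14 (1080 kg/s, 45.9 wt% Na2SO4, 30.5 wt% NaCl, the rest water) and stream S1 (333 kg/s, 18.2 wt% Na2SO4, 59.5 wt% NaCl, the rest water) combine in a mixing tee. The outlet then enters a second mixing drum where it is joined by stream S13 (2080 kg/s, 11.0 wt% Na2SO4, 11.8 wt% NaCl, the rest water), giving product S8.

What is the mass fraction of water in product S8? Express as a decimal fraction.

Overall, product flow = 3493 kg/s.
water in = 1080×0.236 + 333×0.223 + 2080×0.772 = 1934.9 kg/s.
water fraction in S8 = 0.554.

0.554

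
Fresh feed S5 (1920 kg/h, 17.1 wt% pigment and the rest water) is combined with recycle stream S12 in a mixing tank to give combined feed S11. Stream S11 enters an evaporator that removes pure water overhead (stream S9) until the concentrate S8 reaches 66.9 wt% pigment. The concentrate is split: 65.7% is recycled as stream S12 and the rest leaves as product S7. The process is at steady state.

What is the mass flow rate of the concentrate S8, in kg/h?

Overall pigment balance (none leaves overhead): pigment in fresh feed = pigment in product, i.e. 1920×0.171 = (1−0.657)·S8·0.669.
S8 = 328.32/(0.669×0.343) = 1430.8 kg/h.

1431 kg/h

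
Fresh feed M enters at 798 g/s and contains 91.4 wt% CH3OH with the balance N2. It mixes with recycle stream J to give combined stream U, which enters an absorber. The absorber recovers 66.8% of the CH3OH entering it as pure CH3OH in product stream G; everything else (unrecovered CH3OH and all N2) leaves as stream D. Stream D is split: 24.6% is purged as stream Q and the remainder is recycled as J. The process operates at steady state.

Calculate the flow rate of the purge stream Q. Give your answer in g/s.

148.1 g/s

N2 enters only via M and leaves only via the purge: 798×0.086 = 0.246×(N2 in D), and the absorber passes all N2, so N2 in U = N2 in D = 278.98 g/s.
CH3OH in U: m_A = 798×0.914 + (1−0.246)·(1−0.668)·m_A, so m_A = 729.37/0.7497 = 972.92 g/s.
D = (1−0.668)×972.92 + 278.98 = 601.99 g/s.
Purge Q = 0.246×601.99 = 148.09 g/s.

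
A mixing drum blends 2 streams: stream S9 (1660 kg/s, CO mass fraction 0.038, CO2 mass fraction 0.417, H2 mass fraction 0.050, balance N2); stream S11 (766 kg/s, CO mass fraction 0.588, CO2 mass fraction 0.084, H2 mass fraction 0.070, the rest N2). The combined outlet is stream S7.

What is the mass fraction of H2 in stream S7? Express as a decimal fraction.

0.056

Total flow out = 1660 + 766 = 2426 kg/s.
H2 in = 1660×0.050 + 766×0.070 = 136.62 kg/s.
H2 mass fraction in S7 = 136.62/2426 = 0.056.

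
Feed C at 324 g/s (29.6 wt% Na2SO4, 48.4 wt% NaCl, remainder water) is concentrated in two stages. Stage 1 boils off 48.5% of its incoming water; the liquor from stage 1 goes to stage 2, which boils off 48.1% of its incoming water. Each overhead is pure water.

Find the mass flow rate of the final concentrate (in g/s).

271.8 g/s

water in feed = 324×0.220 = 71.28 g/s.
After stage 1: water left = (1−0.485)×71.28 = 36.709; stream total = 289.43 g/s.
After stage 2: water left = (1−0.481)×36.709 = 19.052; final concentrate = 271.77 g/s.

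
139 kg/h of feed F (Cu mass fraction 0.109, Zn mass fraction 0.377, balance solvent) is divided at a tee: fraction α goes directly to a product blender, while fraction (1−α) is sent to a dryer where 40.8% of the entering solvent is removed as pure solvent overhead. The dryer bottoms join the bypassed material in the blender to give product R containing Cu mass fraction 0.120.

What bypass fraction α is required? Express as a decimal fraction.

0.563

All 139×0.109 = 15.151 kg/h of Cu reaches R, so R = 15.151/0.120 = 126.26 kg/h and vapour = 12.742 kg/h.
The evaporator receives (1−α)·139 of feed at 0.514 solvent and removes 0.408 of that solvent:
0.408×0.514×(1−α)×139 = 12.742
(1−α) = 12.742/29.15 = 0.4371;  α = 0.5629.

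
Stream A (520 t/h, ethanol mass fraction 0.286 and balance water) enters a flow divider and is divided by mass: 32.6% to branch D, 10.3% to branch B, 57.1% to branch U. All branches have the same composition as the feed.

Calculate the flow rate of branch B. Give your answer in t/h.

53.56 t/h

Branch B flow = 0.103×520 = 53.56 t/h.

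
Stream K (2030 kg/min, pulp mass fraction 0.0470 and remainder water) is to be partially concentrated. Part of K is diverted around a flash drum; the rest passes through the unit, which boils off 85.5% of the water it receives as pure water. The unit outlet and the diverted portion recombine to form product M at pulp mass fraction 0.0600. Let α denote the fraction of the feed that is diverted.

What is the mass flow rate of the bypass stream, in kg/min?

All 2030×0.047 = 95.41 kg/min of pulp reaches M, so M = 95.41/0.060 = 1590.2 kg/min and vapour = 439.83 kg/min.
The evaporator receives (1−α)·2030 of feed at 0.953 water and removes 0.855 of that water:
0.855×0.953×(1−α)×2030 = 439.83
(1−α) = 439.83/1654.1 = 0.2659;  α = 0.7341.
Bypass flow = 0.7341×2030 = 1490.2 kg/min.

1490 kg/min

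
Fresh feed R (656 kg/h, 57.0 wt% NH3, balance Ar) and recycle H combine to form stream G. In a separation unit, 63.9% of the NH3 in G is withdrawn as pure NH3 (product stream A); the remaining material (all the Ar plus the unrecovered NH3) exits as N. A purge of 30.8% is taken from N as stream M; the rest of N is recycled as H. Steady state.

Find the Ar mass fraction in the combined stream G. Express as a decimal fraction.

0.6476

Ar enters only via R and leaves only via the purge: 656×0.430 = 0.308×(Ar in N), and the separation unit passes all Ar, so Ar in G = Ar in N = 915.84 kg/h.
NH3 in G: m_A = 656×0.570 + (1−0.308)·(1−0.639)·m_A, so m_A = 373.92/0.7502 = 498.44 kg/h.
G = 498.44 + 915.84 = 1414.3 kg/h.
Ar fraction in G = 915.84/1414.3 = 0.6476.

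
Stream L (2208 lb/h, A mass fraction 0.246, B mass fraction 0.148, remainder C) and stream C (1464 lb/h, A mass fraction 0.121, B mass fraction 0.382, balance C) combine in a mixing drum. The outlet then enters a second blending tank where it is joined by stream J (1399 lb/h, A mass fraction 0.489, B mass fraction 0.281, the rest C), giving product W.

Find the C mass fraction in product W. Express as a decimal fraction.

Overall, product flow = 5071 lb/h.
C in = 2208×0.606 + 1464×0.497 + 1399×0.230 = 2387.4 lb/h.
C fraction in W = 0.471.

0.471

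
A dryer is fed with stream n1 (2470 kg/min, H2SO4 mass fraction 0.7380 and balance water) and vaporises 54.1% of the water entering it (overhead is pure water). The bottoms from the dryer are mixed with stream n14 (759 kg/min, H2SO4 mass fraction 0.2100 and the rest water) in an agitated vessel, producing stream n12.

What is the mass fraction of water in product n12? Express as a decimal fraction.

0.3115

Vapour removed = 0.541×0.262×2470 = 350.1 kg/min; concentrate = 2119.9 kg/min.
water reaching the mixer = 297.04 (from concentrate) + 759×0.790 = 896.65 kg/min.
Product flow = 2119.9 + 759 = 2878.9 kg/min; water fraction = 0.3115.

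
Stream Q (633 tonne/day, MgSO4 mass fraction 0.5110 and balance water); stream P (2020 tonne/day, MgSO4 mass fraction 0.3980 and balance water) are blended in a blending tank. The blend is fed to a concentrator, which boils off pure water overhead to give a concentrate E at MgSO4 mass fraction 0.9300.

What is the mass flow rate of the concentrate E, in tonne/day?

MgSO4 entering = 633×0.511 + 2020×0.398 = 1127.4 tonne/day.
All MgSO4 reports to E, so E = 1127.4/0.930 = 1212.3 tonne/day.

1212 tonne/day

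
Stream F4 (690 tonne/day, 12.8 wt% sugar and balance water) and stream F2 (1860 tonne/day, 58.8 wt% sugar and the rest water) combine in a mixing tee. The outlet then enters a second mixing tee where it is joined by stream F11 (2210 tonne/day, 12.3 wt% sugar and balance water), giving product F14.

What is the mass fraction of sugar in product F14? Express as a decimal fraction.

Overall, product flow = 4760 tonne/day.
sugar in = 690×0.128 + 1860×0.588 + 2210×0.123 = 1453.8 tonne/day.
sugar fraction in F14 = 0.305.

0.305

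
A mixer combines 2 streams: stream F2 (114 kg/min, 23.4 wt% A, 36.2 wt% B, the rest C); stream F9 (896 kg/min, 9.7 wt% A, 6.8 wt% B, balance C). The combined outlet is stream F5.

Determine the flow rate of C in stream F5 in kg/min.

C out = C in = 114×0.404 + 896×0.835 = 794.22 kg/min.

794.2 kg/min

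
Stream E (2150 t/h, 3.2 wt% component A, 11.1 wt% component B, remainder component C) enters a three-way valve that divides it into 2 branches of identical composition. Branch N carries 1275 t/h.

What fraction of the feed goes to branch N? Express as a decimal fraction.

Fraction to N = 1275/2150 = 0.5930.

0.593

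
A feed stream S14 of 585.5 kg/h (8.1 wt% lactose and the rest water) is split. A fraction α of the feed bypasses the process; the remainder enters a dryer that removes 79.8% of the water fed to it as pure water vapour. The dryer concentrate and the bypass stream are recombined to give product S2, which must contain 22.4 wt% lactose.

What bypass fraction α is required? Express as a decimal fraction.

All 585.5×0.081 = 47.425 kg/h of lactose reaches S2, so S2 = 47.425/0.224 = 211.72 kg/h and vapour = 373.78 kg/h.
The evaporator receives (1−α)·585.5 of feed at 0.919 water and removes 0.798 of that water:
0.798×0.919×(1−α)×585.5 = 373.78
(1−α) = 373.78/429.38 = 0.8705;  α = 0.1295.

0.129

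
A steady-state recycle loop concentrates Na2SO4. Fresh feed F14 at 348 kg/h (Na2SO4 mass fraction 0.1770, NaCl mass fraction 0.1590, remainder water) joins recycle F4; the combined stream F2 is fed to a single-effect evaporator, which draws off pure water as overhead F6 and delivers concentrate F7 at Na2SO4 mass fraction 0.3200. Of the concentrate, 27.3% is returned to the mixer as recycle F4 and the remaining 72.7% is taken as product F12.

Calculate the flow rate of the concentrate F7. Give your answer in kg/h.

264.8 kg/h

Overall Na2SO4 balance (none leaves overhead): Na2SO4 in fresh feed = Na2SO4 in product, i.e. 348×0.177 = (1−0.273)·F7·0.320.
F7 = 61.596/(0.320×0.727) = 264.77 kg/h.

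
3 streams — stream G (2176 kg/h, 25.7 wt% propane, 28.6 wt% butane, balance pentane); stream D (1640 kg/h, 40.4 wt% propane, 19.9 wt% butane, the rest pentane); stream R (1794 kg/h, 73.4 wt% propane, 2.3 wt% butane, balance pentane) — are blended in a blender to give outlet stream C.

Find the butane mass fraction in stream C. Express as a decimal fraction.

Total flow out = 2176 + 1640 + 1794 = 5610 kg/h.
butane in = 2176×0.286 + 1640×0.199 + 1794×0.023 = 989.96 kg/h.
butane mass fraction in C = 989.96/5610 = 0.176.

0.176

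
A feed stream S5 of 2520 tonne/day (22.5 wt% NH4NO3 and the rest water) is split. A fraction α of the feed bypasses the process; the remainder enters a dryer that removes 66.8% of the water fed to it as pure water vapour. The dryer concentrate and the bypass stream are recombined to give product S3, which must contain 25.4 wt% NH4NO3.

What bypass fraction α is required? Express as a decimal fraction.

0.779

All 2520×0.225 = 567 tonne/day of NH4NO3 reaches S3, so S3 = 567/0.254 = 2232.3 tonne/day and vapour = 287.72 tonne/day.
The evaporator receives (1−α)·2520 of feed at 0.775 water and removes 0.668 of that water:
0.668×0.775×(1−α)×2520 = 287.72
(1−α) = 287.72/1304.6 = 0.2205;  α = 0.7795.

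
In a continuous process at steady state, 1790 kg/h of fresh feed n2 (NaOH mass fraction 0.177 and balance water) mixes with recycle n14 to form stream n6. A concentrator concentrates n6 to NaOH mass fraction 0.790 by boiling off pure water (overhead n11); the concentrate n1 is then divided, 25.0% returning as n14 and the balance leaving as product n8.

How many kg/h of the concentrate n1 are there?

Overall NaOH balance (none leaves overhead): NaOH in fresh feed = NaOH in product, i.e. 1790×0.177 = (1−0.250)·n1·0.790.
n1 = 316.83/(0.790×0.750) = 534.73 kg/h.

534.7 kg/h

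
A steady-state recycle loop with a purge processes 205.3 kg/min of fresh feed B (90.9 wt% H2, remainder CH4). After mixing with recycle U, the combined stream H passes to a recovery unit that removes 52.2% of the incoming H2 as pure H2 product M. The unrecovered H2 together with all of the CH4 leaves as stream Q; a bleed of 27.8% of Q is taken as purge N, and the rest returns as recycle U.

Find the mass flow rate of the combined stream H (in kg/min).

CH4 enters only via B and leaves only via the purge: 205.3×0.091 = 0.278×(CH4 in Q), and the recovery unit passes all CH4, so CH4 in H = CH4 in Q = 67.203 kg/min.
H2 in H: m_A = 205.3×0.909 + (1−0.278)·(1−0.522)·m_A, so m_A = 186.62/0.6549 = 284.96 kg/min.
H = 284.96 + 67.203 = 352.17 kg/min.

352.2 kg/min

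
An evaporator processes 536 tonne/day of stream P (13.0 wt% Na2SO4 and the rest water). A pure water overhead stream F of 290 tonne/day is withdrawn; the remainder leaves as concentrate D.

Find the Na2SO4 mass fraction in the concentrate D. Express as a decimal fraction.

0.283

Na2SO4 is not removed: 536×0.130 = 69.68 tonne/day of Na2SO4 enters D.
Concentrate = 536 − 290 = 246 tonne/day.
Mass fraction = 69.68/246 = 0.283.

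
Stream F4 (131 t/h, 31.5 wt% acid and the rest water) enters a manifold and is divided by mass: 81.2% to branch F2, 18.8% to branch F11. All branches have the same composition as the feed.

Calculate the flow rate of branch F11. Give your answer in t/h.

24.63 t/h

Branch F11 flow = 0.188×131 = 24.628 t/h.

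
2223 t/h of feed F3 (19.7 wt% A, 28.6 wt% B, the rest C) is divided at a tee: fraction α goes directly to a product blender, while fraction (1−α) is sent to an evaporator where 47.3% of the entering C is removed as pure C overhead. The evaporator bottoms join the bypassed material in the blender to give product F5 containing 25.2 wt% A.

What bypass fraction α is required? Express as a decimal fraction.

0.107

All 2223×0.197 = 437.93 t/h of A reaches F5, so F5 = 437.93/0.252 = 1737.8 t/h and vapour = 485.18 t/h.
The evaporator receives (1−α)·2223 of feed at 0.517 C and removes 0.473 of that C:
0.473×0.517×(1−α)×2223 = 485.18
(1−α) = 485.18/543.61 = 0.8925;  α = 0.1075.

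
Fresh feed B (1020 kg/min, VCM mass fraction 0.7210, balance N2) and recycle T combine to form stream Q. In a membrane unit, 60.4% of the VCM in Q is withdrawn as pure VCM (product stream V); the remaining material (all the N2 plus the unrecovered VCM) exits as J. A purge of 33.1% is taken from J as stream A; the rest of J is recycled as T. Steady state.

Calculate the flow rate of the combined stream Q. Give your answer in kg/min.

N2 enters only via B and leaves only via the purge: 1020×0.279 = 0.331×(N2 in J), and the membrane unit passes all N2, so N2 in Q = N2 in J = 859.76 kg/min.
VCM in Q: m_A = 1020×0.721 + (1−0.331)·(1−0.604)·m_A, so m_A = 735.42/0.7351 = 1000.5 kg/min.
Q = 1000.5 + 859.76 = 1860.2 kg/min.

1860 kg/min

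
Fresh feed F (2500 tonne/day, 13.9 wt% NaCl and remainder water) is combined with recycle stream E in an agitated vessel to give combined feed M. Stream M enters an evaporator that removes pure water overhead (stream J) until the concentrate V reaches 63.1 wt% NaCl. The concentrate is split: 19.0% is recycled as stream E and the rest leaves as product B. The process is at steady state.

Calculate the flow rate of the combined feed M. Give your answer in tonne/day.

2629 tonne/day

Overall NaCl balance (none leaves overhead): NaCl in fresh feed = NaCl in product, i.e. 2500×0.139 = (1−0.190)·V·0.631.
V = 347.5/(0.631×0.810) = 679.89 tonne/day.
Recycle E = 0.190×679.89 = 129.18 tonne/day.
Combined feed M = 2500 + 129.18 = 2629.2 tonne/day.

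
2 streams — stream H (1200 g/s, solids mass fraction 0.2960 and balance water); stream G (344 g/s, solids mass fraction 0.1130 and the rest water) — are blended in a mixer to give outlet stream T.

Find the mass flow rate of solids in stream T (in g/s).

394.1 g/s

solids out = solids in = 1200×0.296 + 344×0.113 = 394.07 g/s.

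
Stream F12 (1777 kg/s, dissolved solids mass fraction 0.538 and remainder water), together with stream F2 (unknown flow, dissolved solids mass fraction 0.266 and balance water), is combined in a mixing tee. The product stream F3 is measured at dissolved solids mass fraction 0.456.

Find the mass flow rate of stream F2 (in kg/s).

Let F2 be the unknown flow. Total out = 1777 + F2.
dissolved solids balance: 956.03 + 0.266·F2 = 0.456·(1777 + F2)
(0.266 − 0.456)·F2 = 0.456×1777 − 956.03 = -145.71
F2 = -145.71 / -0.190 = 766.92 kg/s

766.9 kg/s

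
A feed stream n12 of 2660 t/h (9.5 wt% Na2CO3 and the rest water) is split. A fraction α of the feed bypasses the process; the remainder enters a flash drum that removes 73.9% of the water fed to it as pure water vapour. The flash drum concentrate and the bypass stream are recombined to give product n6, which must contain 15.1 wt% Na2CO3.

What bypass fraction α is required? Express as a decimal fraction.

All 2660×0.095 = 252.7 t/h of Na2CO3 reaches n6, so n6 = 252.7/0.151 = 1673.5 t/h and vapour = 986.49 t/h.
The evaporator receives (1−α)·2660 of feed at 0.905 water and removes 0.739 of that water:
0.739×0.905×(1−α)×2660 = 986.49
(1−α) = 986.49/1779 = 0.5545;  α = 0.4455.

0.445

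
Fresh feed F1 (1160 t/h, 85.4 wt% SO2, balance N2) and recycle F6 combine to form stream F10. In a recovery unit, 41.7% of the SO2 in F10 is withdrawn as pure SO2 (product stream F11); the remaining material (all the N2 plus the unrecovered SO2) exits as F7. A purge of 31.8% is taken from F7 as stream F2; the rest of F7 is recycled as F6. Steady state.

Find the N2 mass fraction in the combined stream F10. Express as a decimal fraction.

N2 enters only via F1 and leaves only via the purge: 1160×0.146 = 0.318×(N2 in F7), and the recovery unit passes all N2, so N2 in F10 = N2 in F7 = 532.58 t/h.
SO2 in F10: m_A = 1160×0.854 + (1−0.318)·(1−0.417)·m_A, so m_A = 990.64/0.6024 = 1644.5 t/h.
F10 = 1644.5 + 532.58 = 2177.1 t/h.
N2 fraction in F10 = 532.58/2177.1 = 0.245.

0.245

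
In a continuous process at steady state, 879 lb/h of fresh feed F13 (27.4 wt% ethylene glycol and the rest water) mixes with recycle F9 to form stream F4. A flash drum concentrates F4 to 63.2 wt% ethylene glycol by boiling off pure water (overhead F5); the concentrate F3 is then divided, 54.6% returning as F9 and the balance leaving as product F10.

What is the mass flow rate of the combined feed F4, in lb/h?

1337 lb/h

Overall ethylene glycol balance (none leaves overhead): ethylene glycol in fresh feed = ethylene glycol in product, i.e. 879×0.274 = (1−0.546)·F3·0.632.
F3 = 240.85/(0.632×0.454) = 839.4 lb/h.
Recycle F9 = 0.546×839.4 = 458.31 lb/h.
Combined feed F4 = 879 + 458.31 = 1337.3 lb/h.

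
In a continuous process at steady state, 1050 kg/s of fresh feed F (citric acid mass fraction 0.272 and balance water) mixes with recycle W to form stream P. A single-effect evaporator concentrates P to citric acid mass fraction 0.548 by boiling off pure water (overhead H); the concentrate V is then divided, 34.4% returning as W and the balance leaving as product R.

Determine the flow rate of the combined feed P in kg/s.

Overall citric acid balance (none leaves overhead): citric acid in fresh feed = citric acid in product, i.e. 1050×0.272 = (1−0.344)·V·0.548.
V = 285.6/(0.548×0.656) = 794.46 kg/s.
Recycle W = 0.344×794.46 = 273.3 kg/s.
Combined feed P = 1050 + 273.3 = 1323.3 kg/s.

1323 kg/s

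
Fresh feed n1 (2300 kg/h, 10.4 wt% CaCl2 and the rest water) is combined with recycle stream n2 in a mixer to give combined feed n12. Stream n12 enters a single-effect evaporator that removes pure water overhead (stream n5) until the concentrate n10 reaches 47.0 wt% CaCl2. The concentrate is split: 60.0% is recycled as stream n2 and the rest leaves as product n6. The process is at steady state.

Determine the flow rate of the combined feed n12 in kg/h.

3063 kg/h

Overall CaCl2 balance (none leaves overhead): CaCl2 in fresh feed = CaCl2 in product, i.e. 2300×0.104 = (1−0.600)·n10·0.470.
n10 = 239.2/(0.470×0.400) = 1272.3 kg/h.
Recycle n2 = 0.600×1272.3 = 763.4 kg/h.
Combined feed n12 = 2300 + 763.4 = 3063.4 kg/h.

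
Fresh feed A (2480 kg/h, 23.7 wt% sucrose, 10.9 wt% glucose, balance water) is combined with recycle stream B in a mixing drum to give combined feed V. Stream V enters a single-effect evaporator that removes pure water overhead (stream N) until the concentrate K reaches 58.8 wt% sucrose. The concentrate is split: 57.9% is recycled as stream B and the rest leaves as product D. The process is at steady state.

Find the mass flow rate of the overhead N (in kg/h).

1480 kg/h

Overall sucrose balance (none leaves overhead): sucrose in fresh feed = sucrose in product, i.e. 2480×0.237 = (1−0.579)·K·0.588.
K = 587.76/(0.588×0.421) = 2374.3 kg/h.
Recycle B = 0.579×2374.3 = 1374.7 kg/h.
Combined feed V = 2480 + 1374.7 = 3854.7 kg/h.
Overhead N = V − K = 3854.7 − 2374.3 = 1480.4 kg/h.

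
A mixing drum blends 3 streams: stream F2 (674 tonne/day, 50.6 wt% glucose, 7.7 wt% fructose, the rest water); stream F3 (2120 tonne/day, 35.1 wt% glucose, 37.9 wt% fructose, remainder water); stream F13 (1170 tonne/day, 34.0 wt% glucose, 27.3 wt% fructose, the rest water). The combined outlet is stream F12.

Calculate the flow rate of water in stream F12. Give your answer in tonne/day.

1306 tonne/day

water out = water in = 674×0.417 + 2120×0.270 + 1170×0.387 = 1306.2 tonne/day.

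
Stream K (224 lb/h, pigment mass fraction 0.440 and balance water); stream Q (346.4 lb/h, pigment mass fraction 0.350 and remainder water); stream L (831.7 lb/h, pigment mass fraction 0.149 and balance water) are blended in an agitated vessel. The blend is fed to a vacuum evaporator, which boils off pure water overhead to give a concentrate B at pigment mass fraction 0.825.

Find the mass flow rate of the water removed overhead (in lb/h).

pigment entering = 224×0.440 + 346.4×0.350 + 831.7×0.149 = 343.72 lb/h.
All pigment reports to B, so B = 343.72/0.825 = 416.63 lb/h.
Total feed = 1402.1 lb/h; overhead = 1402.1 − 416.63 = 985.47 lb/h.

985.5 lb/h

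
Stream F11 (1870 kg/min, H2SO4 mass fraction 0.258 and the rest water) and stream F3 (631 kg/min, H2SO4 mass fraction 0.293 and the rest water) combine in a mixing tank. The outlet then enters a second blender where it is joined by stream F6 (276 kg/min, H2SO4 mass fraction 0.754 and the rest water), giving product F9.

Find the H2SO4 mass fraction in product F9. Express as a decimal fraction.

Overall, product flow = 2777 kg/min.
H2SO4 in = 1870×0.258 + 631×0.293 + 276×0.754 = 875.45 kg/min.
H2SO4 fraction in F9 = 0.315.

0.315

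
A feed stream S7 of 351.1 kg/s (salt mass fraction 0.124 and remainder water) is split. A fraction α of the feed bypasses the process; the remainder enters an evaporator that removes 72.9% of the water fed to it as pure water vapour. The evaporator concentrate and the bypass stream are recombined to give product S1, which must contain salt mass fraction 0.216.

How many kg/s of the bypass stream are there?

116.9 kg/s

All 351.1×0.124 = 43.536 kg/s of salt reaches S1, so S1 = 43.536/0.216 = 201.56 kg/s and vapour = 149.54 kg/s.
The evaporator receives (1−α)·351.1 of feed at 0.876 water and removes 0.729 of that water:
0.729×0.876×(1−α)×351.1 = 149.54
(1−α) = 149.54/224.21 = 0.6670;  α = 0.3330.
Bypass flow = 0.3330×351.1 = 116.93 kg/s.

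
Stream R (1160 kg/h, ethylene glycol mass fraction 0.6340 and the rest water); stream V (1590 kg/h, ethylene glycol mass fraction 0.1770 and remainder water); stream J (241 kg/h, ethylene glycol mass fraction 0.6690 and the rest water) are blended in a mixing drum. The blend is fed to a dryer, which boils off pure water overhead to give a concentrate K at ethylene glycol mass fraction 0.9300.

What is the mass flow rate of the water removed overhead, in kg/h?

1724 kg/h

ethylene glycol entering = 1160×0.634 + 1590×0.177 + 241×0.669 = 1178.1 kg/h.
All ethylene glycol reports to K, so K = 1178.1/0.930 = 1266.8 kg/h.
Total feed = 2991 kg/h; overhead = 2991 − 1266.8 = 1724.2 kg/h.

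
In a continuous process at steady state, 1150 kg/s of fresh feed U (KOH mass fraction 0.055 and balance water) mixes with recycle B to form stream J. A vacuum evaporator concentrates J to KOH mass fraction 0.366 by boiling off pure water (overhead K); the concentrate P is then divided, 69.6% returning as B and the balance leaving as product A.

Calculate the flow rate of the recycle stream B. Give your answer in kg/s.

Overall KOH balance (none leaves overhead): KOH in fresh feed = KOH in product, i.e. 1150×0.055 = (1−0.696)·P·0.366.
P = 63.25/(0.366×0.304) = 568.47 kg/s.
Recycle B = 0.696×568.47 = 395.65 kg/s.

395.7 kg/s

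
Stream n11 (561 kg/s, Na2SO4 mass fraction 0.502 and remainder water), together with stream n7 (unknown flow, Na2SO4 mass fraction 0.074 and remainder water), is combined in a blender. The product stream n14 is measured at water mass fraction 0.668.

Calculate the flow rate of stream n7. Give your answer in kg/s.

369.7 kg/s

Let n7 be the unknown flow. Total out = 561 + n7.
water balance: 279.38 + 0.926·n7 = 0.668·(561 + n7)
(0.926 − 0.668)·n7 = 0.668×561 − 279.38 = 95.37
n7 = 95.37 / 0.258 = 369.65 kg/s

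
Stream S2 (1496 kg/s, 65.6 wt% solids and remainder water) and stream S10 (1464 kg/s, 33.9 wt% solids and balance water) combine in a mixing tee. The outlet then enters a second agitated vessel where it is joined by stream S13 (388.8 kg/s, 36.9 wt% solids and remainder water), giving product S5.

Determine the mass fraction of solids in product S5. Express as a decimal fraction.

Overall, product flow = 3348.8 kg/s.
solids in = 1496×0.656 + 1464×0.339 + 388.8×0.369 = 1621.1 kg/s.
solids fraction in S5 = 0.484.

0.484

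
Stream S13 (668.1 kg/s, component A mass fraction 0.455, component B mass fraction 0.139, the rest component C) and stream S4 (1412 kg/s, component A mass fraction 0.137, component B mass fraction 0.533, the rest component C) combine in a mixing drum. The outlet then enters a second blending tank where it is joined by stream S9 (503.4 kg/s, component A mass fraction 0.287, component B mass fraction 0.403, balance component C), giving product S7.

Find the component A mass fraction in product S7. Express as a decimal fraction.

Overall, product flow = 2583.5 kg/s.
component A in = 668.1×0.455 + 1412×0.137 + 503.4×0.287 = 641.91 kg/s.
component A fraction in S7 = 0.248.

0.248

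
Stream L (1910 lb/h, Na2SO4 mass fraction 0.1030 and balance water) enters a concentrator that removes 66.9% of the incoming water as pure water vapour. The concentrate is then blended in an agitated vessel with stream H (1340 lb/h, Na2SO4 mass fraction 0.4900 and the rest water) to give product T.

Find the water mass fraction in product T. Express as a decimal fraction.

Vapour removed = 0.669×0.897×1910 = 1146.2 lb/h; concentrate = 763.82 lb/h.
water reaching the mixer = 567.09 (from concentrate) + 1340×0.510 = 1250.5 lb/h.
Product flow = 763.82 + 1340 = 2103.8 lb/h; water fraction = 0.5944.

0.5944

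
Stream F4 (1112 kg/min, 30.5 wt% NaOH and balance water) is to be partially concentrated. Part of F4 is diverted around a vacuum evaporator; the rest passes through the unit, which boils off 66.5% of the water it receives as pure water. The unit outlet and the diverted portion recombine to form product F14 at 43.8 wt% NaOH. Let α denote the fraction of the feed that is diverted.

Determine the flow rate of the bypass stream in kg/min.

381.4 kg/min

All 1112×0.305 = 339.16 kg/min of NaOH reaches F14, so F14 = 339.16/0.438 = 774.34 kg/min and vapour = 337.66 kg/min.
The evaporator receives (1−α)·1112 of feed at 0.695 water and removes 0.665 of that water:
0.665×0.695×(1−α)×1112 = 337.66
(1−α) = 337.66/513.94 = 0.6570;  α = 0.3430.
Bypass flow = 0.3430×1112 = 381.41 kg/min.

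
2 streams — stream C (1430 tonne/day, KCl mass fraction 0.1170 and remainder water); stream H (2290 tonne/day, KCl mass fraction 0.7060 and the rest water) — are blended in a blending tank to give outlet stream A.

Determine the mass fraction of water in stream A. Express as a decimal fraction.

Total flow out = 1430 + 2290 = 3720 tonne/day.
water in = 1430×0.883 + 2290×0.294 = 1936 tonne/day.
water mass fraction in A = 1936/3720 = 0.5204.

0.5204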